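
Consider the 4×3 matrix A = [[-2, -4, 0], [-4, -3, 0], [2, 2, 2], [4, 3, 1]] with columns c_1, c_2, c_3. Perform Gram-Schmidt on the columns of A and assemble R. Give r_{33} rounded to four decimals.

r_{33} = 1.8420

c_1 = (-2, -4, 2, 4); ‖c_1‖ = 6.3246, so q_1 = (-0.3162, -0.6325, 0.3162, 0.6325).
q_1·c_2 = (-0.3162)·(-4) + (-0.6325)·(-3) + 0.3162·2 + 0.6325·3 = 5.6921.
u_2 = c_2 − 5.6921·q_1 = (-2.2000, 0.6000, 0.2000, -0.6000).
‖u_2‖ = 2.3664, so q_2 = (-0.9297, 0.2535, 0.0845, -0.2535).
q_1·c_3 = (-0.3162)·0 + (-0.6325)·0 + 0.3162·2 + 0.6325·1 = 1.2649; q_2·c_3 = (-0.9297)·0 + 0.2535·0 + 0.0845·2 + (-0.2535)·1 = -0.0845.
u_3 = c_3 − 1.2649·q_1 + 0.0845·q_2 = (0.3214, 0.8214, 1.6071, 0.1786).
r_{33} = ‖u_3‖ = 1.8420.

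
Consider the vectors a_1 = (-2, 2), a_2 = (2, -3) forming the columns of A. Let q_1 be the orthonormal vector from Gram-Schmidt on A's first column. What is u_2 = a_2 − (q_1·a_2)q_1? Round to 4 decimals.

a_1 = (-2, 2); ‖a_1‖ = 2.8284, so q_1 = (-0.7071, 0.7071).
q_1·a_2 = (-0.7071)·2 + 0.7071·(-3) = -3.5355.
u_2 = a_2 + 3.5355·q_1 = (-0.5000, -0.5000).

u_2 = (-0.5000, -0.5000)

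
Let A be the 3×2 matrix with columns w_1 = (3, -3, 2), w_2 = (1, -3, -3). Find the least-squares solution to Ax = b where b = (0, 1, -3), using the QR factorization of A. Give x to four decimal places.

w_1 = (3, -3, 2); ‖w_1‖ = 4.6904, so q_1 = (0.6396, -0.6396, 0.4264).
q_1·w_2 = 0.6396·1 + (-0.6396)·(-3) + 0.4264·(-3) = 1.2792.
u_2 = w_2 − 1.2792·q_1 = (0.1818, -2.1818, -3.5455).
‖u_2‖ = 4.1670, so q_2 = (0.0436, -0.5236, -0.8508).
Qᵀb = (-1.9188, 2.0289).
Back-substitute: x_2 = 2.0289/4.1670 = 0.4869.
x_1 = (-1.9188 − 1.2792·0.4869)/4.6904 = -0.5419.

x = (-0.5419, 0.4869)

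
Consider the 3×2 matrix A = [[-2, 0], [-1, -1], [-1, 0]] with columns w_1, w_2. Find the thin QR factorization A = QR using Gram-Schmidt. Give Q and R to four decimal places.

Q = [[-0.8165, 0.3651], [-0.4082, -0.9129], [-0.4082, 0.1826]], R = [[2.4495, 0.4082], [0.0000, 0.9129]]

q_1 = w_1/‖w_1‖ = (-2, -1, -1)/2.4495 = (-0.8165, -0.4082, -0.4082).
r_{12} = q_1·w_2 = 0.4082.
u_2 = w_2 − 0.4082·q_1 = (0.3333, -0.8333, 0.1667).
‖u_2‖ = 0.9129, so q_2 = (0.3651, -0.9129, 0.1826).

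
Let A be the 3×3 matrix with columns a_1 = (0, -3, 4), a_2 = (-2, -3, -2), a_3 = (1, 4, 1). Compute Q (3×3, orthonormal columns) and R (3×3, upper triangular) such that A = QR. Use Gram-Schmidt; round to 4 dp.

Q = [[0.0000, -0.4856, -0.8742], [-0.6000, -0.6993, 0.3885], [0.8000, -0.5245, 0.2914]], R = [[5.0000, 0.2000, -1.6000], [0.0000, 4.1183, -3.8074], [0.0000, 0.0000, 0.9713]]

e_1 = a_1/‖a_1‖ = (0, -3, 4)/5.0000 = (0.0000, -0.6000, 0.8000).
r_{12} = e_1·a_2 = 0.2000.
u_2 = a_2 − 0.2000·e_1 = (-2.0000, -2.8800, -2.1600).
‖u_2‖ = 4.1183, so e_2 = (-0.4856, -0.6993, -0.5245).
r_{13} = e_1·a_3 = -1.6000; r_{23} = e_2·a_3 = -3.8074.
u_3 = a_3 + 1.6000·e_1 + 3.8074·e_2 = (-0.8491, 0.3774, 0.2830).
‖u_3‖ = 0.9713, so e_3 = (-0.8742, 0.3885, 0.2914).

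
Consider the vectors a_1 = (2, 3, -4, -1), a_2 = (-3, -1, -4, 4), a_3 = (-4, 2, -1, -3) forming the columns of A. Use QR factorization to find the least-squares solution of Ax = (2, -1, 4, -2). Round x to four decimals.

a_1 = (2, 3, -4, -1); ‖a_1‖ = 5.4772, so q_1 = (0.3651, 0.5477, -0.7303, -0.1826).
q_1·a_2 = 0.3651·(-3) + 0.5477·(-1) + (-0.7303)·(-4) + (-0.1826)·4 = 0.5477.
u_2 = a_2 − 0.5477·q_1 = (-3.2000, -1.3000, -3.6000, 4.1000).
‖u_2‖ = 6.4576, so q_2 = (-0.4955, -0.2013, -0.5575, 0.6349).
q_1·a_3 = 0.3651·(-4) + 0.5477·2 + (-0.7303)·(-1) + (-0.1826)·(-3) = 0.9129; q_2·a_3 = (-0.4955)·(-4) + (-0.2013)·2 + (-0.5575)·(-1) + 0.6349·(-3) = 0.2323.
u_3 = a_3 − 0.9129·q_1 − 0.2323·q_2 = (-4.2182, 1.5468, -0.2038, -2.9808).
‖u_3‖ = 5.3956, so q_3 = (-0.7818, 0.2867, -0.0378, -0.5525).
Qᵀb = (-2.3735, -4.2896, -0.8965).
Back-substitute: x_3 = -0.8965/5.3956 = -0.1661.
x_2 = (-4.2896 − 0.2323·(-0.1661))/6.4576 = -0.6583.
x_1 = (-2.3735 − 0.5477·(-0.6583) − 0.9129·(-0.1661))/5.4772 = -0.3398.

x = (-0.3398, -0.6583, -0.1661)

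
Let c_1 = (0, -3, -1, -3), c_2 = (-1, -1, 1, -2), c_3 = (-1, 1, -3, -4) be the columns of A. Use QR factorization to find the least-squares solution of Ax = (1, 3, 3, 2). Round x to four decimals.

c_1 = (0, -3, -1, -3); ‖c_1‖ = 4.3589, so e_1 = (0.0000, -0.6882, -0.2294, -0.6882).
e_1·c_2 = 0.0000·(-1) + (-0.6882)·(-1) + (-0.2294)·1 + (-0.6882)·(-2) = 1.8353.
u_2 = c_2 − 1.8353·e_1 = (-1.0000, 0.2632, 1.4211, -0.7368).
‖u_2‖ = 1.9057, so e_2 = (-0.5247, 0.1381, 0.7457, -0.3867).
e_1·c_3 = 0.0000·(-1) + (-0.6882)·1 + (-0.2294)·(-3) + (-0.6882)·(-4) = 2.7530; e_2·c_3 = (-0.5247)·(-1) + 0.1381·1 + 0.7457·(-3) + (-0.3867)·(-4) = -0.0276.
u_3 = c_3 − 2.7530·e_1 + 0.0276·e_2 = (-1.0145, 2.8986, -2.3478, -2.1159).
‖u_3‖ = 4.4068, so e_3 = (-0.2302, 0.6577, -0.5328, -0.4801).
Qᵀb = (-4.1295, 1.3533, -0.8156).
Back-substitute: x_3 = -0.8156/4.4068 = -0.1851.
x_2 = (1.3533 + 0.0276·(-0.1851))/1.9057 = 0.7075.
x_1 = (-4.1295 − 1.8353·0.7075 − 2.7530·(-0.1851))/4.3589 = -1.1284.

x = (-1.1284, 0.7075, -0.1851)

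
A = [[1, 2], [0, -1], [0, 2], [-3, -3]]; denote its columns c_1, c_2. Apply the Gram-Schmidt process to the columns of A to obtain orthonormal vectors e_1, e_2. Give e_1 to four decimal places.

c_1 = (1, 0, 0, -3); ‖c_1‖ = 3.1623, so e_1 = (0.3162, 0.0000, 0.0000, -0.9487).

e_1 = (0.3162, 0.0000, 0.0000, -0.9487)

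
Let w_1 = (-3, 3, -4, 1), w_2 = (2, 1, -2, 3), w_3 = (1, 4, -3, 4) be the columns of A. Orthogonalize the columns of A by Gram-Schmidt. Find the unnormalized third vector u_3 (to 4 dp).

q_1 = w_1/‖w_1‖ = (-3, 3, -4, 1)/5.9161 = (-0.5071, 0.5071, -0.6761, 0.1690).
r_{12} = q_1·w_2 = 1.3522.
u_2 = w_2 − 1.3522·q_1 = (2.6857, 0.3143, -1.0857, 2.7714).
‖u_2‖ = 4.0214, so q_2 = (0.6679, 0.0782, -0.2700, 0.6892).
r_{13} = q_1·w_3 = 4.2258; r_{23} = q_2·w_3 = 4.5471.
u_3 = w_3 − 4.2258·q_1 − 4.5471·q_2 = (0.1060, 1.5018, 1.0848, 0.1519).

u_3 = (0.1060, 1.5018, 1.0848, 0.1519)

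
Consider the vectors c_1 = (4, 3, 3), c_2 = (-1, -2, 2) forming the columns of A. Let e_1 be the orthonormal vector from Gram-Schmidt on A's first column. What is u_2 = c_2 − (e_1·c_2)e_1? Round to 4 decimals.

e_1 = c_1/‖c_1‖ = (4, 3, 3)/5.8310 = (0.6860, 0.5145, 0.5145).
r_{12} = e_1·c_2 = -0.6860.
u_2 = c_2 + 0.6860·e_1 = (-0.5294, -1.6471, 2.3529).

u_2 = (-0.5294, -1.6471, 2.3529)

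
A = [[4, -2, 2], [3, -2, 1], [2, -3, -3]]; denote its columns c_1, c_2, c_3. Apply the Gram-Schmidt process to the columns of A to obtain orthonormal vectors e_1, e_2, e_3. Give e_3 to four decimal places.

c_1 = (4, 3, 2); ‖c_1‖ = 5.3852, so e_1 = (0.7428, 0.5571, 0.3714).
e_1·c_2 = 0.7428·(-2) + 0.5571·(-2) + 0.3714·(-3) = -3.7139.
u_2 = c_2 + 3.7139·e_1 = (0.7586, 0.0690, -1.6207).
‖u_2‖ = 1.7908, so e_2 = (0.4236, 0.0385, -0.9050).
e_1·c_3 = 0.7428·2 + 0.5571·1 + 0.3714·(-3) = 0.9285; e_2·c_3 = 0.4236·2 + 0.0385·1 + (-0.9050)·(-3) = 3.6008.
u_3 = c_3 − 0.9285·e_1 − 3.6008·e_2 = (-0.2151, 0.3441, -0.0860).
‖u_3‖ = 0.4148, so e_3 = (-0.5185, 0.8296, -0.2074).

e_3 = (-0.5185, 0.8296, -0.2074)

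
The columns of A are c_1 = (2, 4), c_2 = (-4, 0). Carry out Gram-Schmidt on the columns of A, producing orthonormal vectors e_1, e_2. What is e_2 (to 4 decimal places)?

c_1 = (2, 4); ‖c_1‖ = 4.4721, so e_1 = (0.4472, 0.8944).
e_1·c_2 = 0.4472·(-4) + 0.8944·0 = -1.7889.
u_2 = c_2 + 1.7889·e_1 = (-3.2000, 1.6000).
‖u_2‖ = 3.5777, so e_2 = (-0.8944, 0.4472).

e_2 = (-0.8944, 0.4472)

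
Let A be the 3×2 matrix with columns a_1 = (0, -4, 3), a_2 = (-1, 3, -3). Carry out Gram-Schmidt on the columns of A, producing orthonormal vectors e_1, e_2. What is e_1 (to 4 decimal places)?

e_1 = (0.0000, -0.8000, 0.6000)

a_1 = (0, -4, 3); ‖a_1‖ = 5.0000, so e_1 = (0.0000, -0.8000, 0.6000).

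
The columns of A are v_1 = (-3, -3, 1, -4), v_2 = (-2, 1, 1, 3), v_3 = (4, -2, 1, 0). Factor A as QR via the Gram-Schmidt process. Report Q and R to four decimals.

Q = [[-0.5071, -0.7400, 0.4256], [-0.5071, 0.0866, -0.6191], [0.1690, 0.3385, 0.5914], [-0.6761, 0.5747, 0.2930]], R = [[5.9161, -1.3522, -0.8452], [0.0000, 3.6292, -2.7948], [0.0000, 0.0000, 3.5320]]

v_1 = (-3, -3, 1, -4); ‖v_1‖ = 5.9161, so q_1 = (-0.5071, -0.5071, 0.1690, -0.6761).
q_1·v_2 = (-0.5071)·(-2) + (-0.5071)·1 + 0.1690·1 + (-0.6761)·3 = -1.3522.
u_2 = v_2 + 1.3522·q_1 = (-2.6857, 0.3143, 1.2286, 2.0857).
‖u_2‖ = 3.6292, so q_2 = (-0.7400, 0.0866, 0.3385, 0.5747).
q_1·v_3 = (-0.5071)·4 + (-0.5071)·(-2) + 0.1690·1 + (-0.6761)·0 = -0.8452; q_2·v_3 = (-0.7400)·4 + 0.0866·(-2) + 0.3385·1 + 0.5747·0 = -2.7948.
u_3 = v_3 + 0.8452·q_1 + 2.7948·q_2 = (1.5033, -2.1866, 2.0889, 1.0347).
‖u_3‖ = 3.5320, so q_3 = (0.4256, -0.6191, 0.5914, 0.2930).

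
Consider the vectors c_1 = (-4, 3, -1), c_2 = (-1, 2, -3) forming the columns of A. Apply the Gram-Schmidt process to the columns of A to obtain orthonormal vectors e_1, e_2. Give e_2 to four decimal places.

c_1 = (-4, 3, -1); ‖c_1‖ = 5.0990, so e_1 = (-0.7845, 0.5883, -0.1961).
e_1·c_2 = (-0.7845)·(-1) + 0.5883·2 + (-0.1961)·(-3) = 2.5495.
u_2 = c_2 − 2.5495·e_1 = (1.0000, 0.5000, -2.5000).
‖u_2‖ = 2.7386, so e_2 = (0.3651, 0.1826, -0.9129).

e_2 = (0.3651, 0.1826, -0.9129)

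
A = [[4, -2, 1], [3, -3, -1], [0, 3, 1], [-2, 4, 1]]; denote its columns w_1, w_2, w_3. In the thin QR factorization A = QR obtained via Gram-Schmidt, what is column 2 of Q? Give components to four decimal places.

e_2 = (0.3571, -0.1020, 0.7397, 0.5612)

w_1 = (4, 3, 0, -2); ‖w_1‖ = 5.3852, so e_1 = (0.7428, 0.5571, 0.0000, -0.3714).
e_1·w_2 = 0.7428·(-2) + 0.5571·(-3) + 0.0000·3 + (-0.3714)·4 = -4.6424.
u_2 = w_2 + 4.6424·e_1 = (1.4483, -0.4138, 3.0000, 2.2759).
‖u_2‖ = 4.0556, so e_2 = (0.3571, -0.1020, 0.7397, 0.5612).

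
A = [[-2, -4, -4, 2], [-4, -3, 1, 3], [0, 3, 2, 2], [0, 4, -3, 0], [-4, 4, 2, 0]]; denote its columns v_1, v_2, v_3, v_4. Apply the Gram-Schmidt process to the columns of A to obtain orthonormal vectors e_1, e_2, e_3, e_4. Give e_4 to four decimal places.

e_1 = v_1/‖v_1‖ = (-2, -4, 0, 0, -4)/6.0000 = (-0.3333, -0.6667, 0.0000, 0.0000, -0.6667).
r_{12} = e_1·v_2 = 0.6667.
u_2 = v_2 − 0.6667·e_1 = (-3.7778, -2.5556, 3.0000, 4.0000, 4.4444).
‖u_2‖ = 8.0966, so e_2 = (-0.4666, -0.3156, 0.3705, 0.4940, 0.5489).
r_{13} = e_1·v_3 = -0.6667; r_{23} = e_2·v_3 = 1.9075.
u_3 = v_3 + 0.6667·e_1 − 1.9075·e_2 = (-3.3322, 1.1576, 1.2932, -3.9424, 0.5085).
‖u_3‖ = 5.4696, so e_3 = (-0.6092, 0.2116, 0.2364, -0.7208, 0.0930).
r_{14} = e_1·v_4 = -2.6667; r_{24} = e_2·v_4 = -1.1390; r_{34} = e_3·v_4 = -0.1106.
u_4 = v_4 + 2.6667·e_1 + 1.1390·e_2 + 0.1106·e_3 = (0.5123, 0.8861, 2.4482, 0.4830, -1.1423).
‖u_4‖ = 2.9290, so e_4 = (0.1749, 0.3025, 0.8358, 0.1649, -0.3900).

e_4 = (0.1749, 0.3025, 0.8358, 0.1649, -0.3900)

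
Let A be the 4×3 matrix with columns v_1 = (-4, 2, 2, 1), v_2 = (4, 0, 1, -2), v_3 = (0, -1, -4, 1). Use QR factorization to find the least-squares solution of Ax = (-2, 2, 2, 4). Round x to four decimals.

v_1 = (-4, 2, 2, 1); ‖v_1‖ = 5.0000, so q_1 = (-0.8000, 0.4000, 0.4000, 0.2000).
q_1·v_2 = (-0.8000)·4 + 0.4000·0 + 0.4000·1 + 0.2000·(-2) = -3.2000.
u_2 = v_2 + 3.2000·q_1 = (1.4400, 1.2800, 2.2800, -1.3600).
‖u_2‖ = 3.2802, so q_2 = (0.4390, 0.3902, 0.6951, -0.4146).
q_1·v_3 = (-0.8000)·0 + 0.4000·(-1) + 0.4000·(-4) + 0.2000·1 = -1.8000; q_2·v_3 = 0.4390·0 + 0.3902·(-1) + 0.6951·(-4) + (-0.4146)·1 = -3.5851.
u_3 = v_3 + 1.8000·q_1 + 3.5851·q_2 = (0.1338, 1.1190, -0.7881, -0.1264).
‖u_3‖ = 1.3810, so q_3 = (0.0969, 0.8103, -0.5707, -0.0915).
Qᵀb = (4.0000, -0.3658, -0.0808).
Back-substitute: x_3 = -0.0808/1.3810 = -0.0585.
x_2 = (-0.3658 + 3.5851·(-0.0585))/3.2802 = -0.1754.
x_1 = (4.0000 + 3.2000·(-0.1754) + 1.8000·(-0.0585))/5.0000 = 0.6667.

x = (0.6667, -0.1754, -0.0585)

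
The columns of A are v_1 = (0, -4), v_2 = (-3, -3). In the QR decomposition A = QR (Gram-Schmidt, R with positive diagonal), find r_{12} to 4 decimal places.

v_1 = (0, -4); ‖v_1‖ = 4.0000, so e_1 = (0.0000, -1.0000).
r_{12} = e_1·v_2 = 3.0000.

r_{12} = 3.0000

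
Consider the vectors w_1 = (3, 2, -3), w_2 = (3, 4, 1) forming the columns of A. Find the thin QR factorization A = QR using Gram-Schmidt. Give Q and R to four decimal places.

w_1 = (3, 2, -3); ‖w_1‖ = 4.6904, so q_1 = (0.6396, 0.4264, -0.6396).
q_1·w_2 = 0.6396·3 + 0.4264·4 + (-0.6396)·1 = 2.9848.
u_2 = w_2 − 2.9848·q_1 = (1.0909, 2.7273, 2.9091).
‖u_2‖ = 4.1341, so q_2 = (0.2639, 0.6597, 0.7037).

Q = [[0.6396, 0.2639], [0.4264, 0.6597], [-0.6396, 0.7037]], R = [[4.6904, 2.9848], [0.0000, 4.1341]]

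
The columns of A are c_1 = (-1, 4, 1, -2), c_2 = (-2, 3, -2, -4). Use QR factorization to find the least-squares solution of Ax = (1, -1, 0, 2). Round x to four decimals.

x = (-0.1135, -0.3252)

c_1 = (-1, 4, 1, -2); ‖c_1‖ = 4.6904, so e_1 = (-0.2132, 0.8528, 0.2132, -0.4264).
e_1·c_2 = (-0.2132)·(-2) + 0.8528·3 + 0.2132·(-2) + (-0.4264)·(-4) = 4.2640.
u_2 = c_2 − 4.2640·e_1 = (-1.0909, -0.6364, -2.9091, -2.1818).
‖u_2‖ = 3.8494, so e_2 = (-0.2834, -0.1653, -0.7557, -0.5668).
Qᵀb = (-1.9188, -1.2517).
Back-substitute: x_2 = -1.2517/3.8494 = -0.3252.
x_1 = (-1.9188 − 4.2640·(-0.3252))/4.6904 = -0.1135.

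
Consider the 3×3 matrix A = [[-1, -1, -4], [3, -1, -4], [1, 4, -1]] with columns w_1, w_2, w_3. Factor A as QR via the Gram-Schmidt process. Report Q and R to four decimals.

Q = [[-0.3015, -0.1948, -0.9333], [0.9045, -0.3680, -0.2154], [0.3015, 0.9092, -0.2872]], R = [[3.3166, 0.6030, -2.7136], [0.0000, 4.1996, 1.3421], [0.0000, 0.0000, 4.8821]]

q_1 = w_1/‖w_1‖ = (-1, 3, 1)/3.3166 = (-0.3015, 0.9045, 0.3015).
r_{12} = q_1·w_2 = 0.6030.
u_2 = w_2 − 0.6030·q_1 = (-0.8182, -1.5455, 3.8182).
‖u_2‖ = 4.1996, so q_2 = (-0.1948, -0.3680, 0.9092).
r_{13} = q_1·w_3 = -2.7136; r_{23} = q_2·w_3 = 1.3421.
u_3 = w_3 + 2.7136·q_1 − 1.3421·q_2 = (-4.5567, -1.0515, -1.4021).
‖u_3‖ = 4.8821, so q_3 = (-0.9333, -0.2154, -0.2872).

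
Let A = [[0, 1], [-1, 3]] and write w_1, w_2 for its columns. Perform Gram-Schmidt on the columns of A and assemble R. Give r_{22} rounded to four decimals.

w_1 = (0, -1); ‖w_1‖ = 1.0000, so q_1 = (0.0000, -1.0000).
q_1·w_2 = 0.0000·1 + (-1.0000)·3 = -3.0000.
u_2 = w_2 + 3.0000·q_1 = (1.0000, 0.0000).
r_{22} = ‖u_2‖ = 1.0000.

r_{22} = 1.0000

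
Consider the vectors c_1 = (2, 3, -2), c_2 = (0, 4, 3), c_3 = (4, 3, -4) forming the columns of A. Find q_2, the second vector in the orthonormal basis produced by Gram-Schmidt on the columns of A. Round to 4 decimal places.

q_2 = (-0.1476, 0.6149, 0.7747)

q_1 = c_1/‖c_1‖ = (2, 3, -2)/4.1231 = (0.4851, 0.7276, -0.4851).
r_{12} = q_1·c_2 = 1.4552.
u_2 = c_2 − 1.4552·q_1 = (-0.7059, 2.9412, 3.7059).
‖u_2‖ = 4.7836, so q_2 = (-0.1476, 0.6149, 0.7747).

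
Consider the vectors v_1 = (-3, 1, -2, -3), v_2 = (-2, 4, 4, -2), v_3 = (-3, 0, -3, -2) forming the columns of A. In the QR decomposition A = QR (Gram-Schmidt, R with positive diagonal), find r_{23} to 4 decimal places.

v_1 = (-3, 1, -2, -3); ‖v_1‖ = 4.7958, so e_1 = (-0.6255, 0.2085, -0.4170, -0.6255).
e_1·v_2 = (-0.6255)·(-2) + 0.2085·4 + (-0.4170)·4 + (-0.6255)·(-2) = 1.6681.
u_2 = v_2 − 1.6681·e_1 = (-0.9565, 3.6522, 4.6957, -0.9565).
‖u_2‖ = 6.1006, so e_2 = (-0.1568, 0.5987, 0.7697, -0.1568).
r_{23} = e_2·v_3 = -1.5252.

r_{23} = -1.5252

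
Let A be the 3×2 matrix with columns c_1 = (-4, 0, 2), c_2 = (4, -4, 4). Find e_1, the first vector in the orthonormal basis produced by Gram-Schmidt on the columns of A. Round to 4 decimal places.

e_1 = (-0.8944, 0.0000, 0.4472)

c_1 = (-4, 0, 2); ‖c_1‖ = 4.4721, so e_1 = (-0.8944, 0.0000, 0.4472).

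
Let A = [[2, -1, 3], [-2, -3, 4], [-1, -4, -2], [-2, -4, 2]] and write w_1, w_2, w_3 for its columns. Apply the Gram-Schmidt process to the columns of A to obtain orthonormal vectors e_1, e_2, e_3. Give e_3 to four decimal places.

e_3 = (0.3933, 0.6021, -0.6821, 0.1322)

e_1 = w_1/‖w_1‖ = (2, -2, -1, -2)/3.6056 = (0.5547, -0.5547, -0.2774, -0.5547).
r_{12} = e_1·w_2 = 4.4376.
u_2 = w_2 − 4.4376·e_1 = (-3.4615, -0.5385, -2.7692, -1.5385).
‖u_2‖ = 4.7231, so e_2 = (-0.7329, -0.1140, -0.5863, -0.3257).
r_{13} = e_1·w_3 = -1.1094; r_{23} = e_2·w_3 = -2.1335.
u_3 = w_3 + 1.1094·e_1 + 2.1335·e_2 = (2.0517, 3.1414, -3.5586, 0.6897).
‖u_3‖ = 5.2170, so e_3 = (0.3933, 0.6021, -0.6821, 0.1322).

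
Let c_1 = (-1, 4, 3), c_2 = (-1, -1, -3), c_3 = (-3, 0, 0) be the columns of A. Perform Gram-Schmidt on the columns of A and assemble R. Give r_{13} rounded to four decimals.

q_1 = c_1/‖c_1‖ = (-1, 4, 3)/5.0990 = (-0.1961, 0.7845, 0.5883).
r_{13} = q_1·c_3 = 0.5883.

r_{13} = 0.5883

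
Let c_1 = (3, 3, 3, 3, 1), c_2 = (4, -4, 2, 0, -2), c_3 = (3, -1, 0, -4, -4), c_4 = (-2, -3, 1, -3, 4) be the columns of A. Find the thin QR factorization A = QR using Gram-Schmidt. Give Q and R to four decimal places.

Q = [[0.4932, 0.5843, 0.3061, 0.0239], [0.4932, -0.6875, 0.5276, -0.0764], [0.4932, 0.2664, -0.0520, 0.4475], [0.4932, -0.0516, -0.6168, -0.6110], [0.1644, -0.3351, -0.4948, 0.6480]], R = [[6.0828, 0.6576, -1.6440, -2.7948], [0.0000, 6.2903, 3.9873, -0.0258], [0.0000, 0.0000, 4.8372, -2.3757], [0.0000, 0.0000, 0.0000, 5.0542]]

q_1 = c_1/‖c_1‖ = (3, 3, 3, 3, 1)/6.0828 = (0.4932, 0.4932, 0.4932, 0.4932, 0.1644).
r_{12} = q_1·c_2 = 0.6576.
u_2 = c_2 − 0.6576·q_1 = (3.6757, -4.3243, 1.6757, -0.3243, -2.1081).
‖u_2‖ = 6.2903, so q_2 = (0.5843, -0.6875, 0.2664, -0.0516, -0.3351).
r_{13} = q_1·c_3 = -1.6440; r_{23} = q_2·c_3 = 3.9873.
u_3 = c_3 + 1.6440·q_1 − 3.9873·q_2 = (1.4809, 2.5519, -0.2514, -2.9836, -2.3934).
‖u_3‖ = 4.8372, so q_3 = (0.3061, 0.5276, -0.0520, -0.6168, -0.4948).
r_{14} = q_1·c_4 = -2.7948; r_{24} = q_2·c_4 = -0.0258; r_{34} = q_3·c_4 = -2.3757.
u_4 = c_4 + 2.7948·q_1 + 0.0258·q_2 + 2.3757·q_3 = (0.1207, -0.3860, 2.2618, -3.0883, 3.2753).
‖u_4‖ = 5.0542, so q_4 = (0.0239, -0.0764, 0.4475, -0.6110, 0.6480).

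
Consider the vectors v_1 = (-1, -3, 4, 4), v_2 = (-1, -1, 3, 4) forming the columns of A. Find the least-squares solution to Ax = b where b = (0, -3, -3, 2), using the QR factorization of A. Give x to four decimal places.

e_1 = v_1/‖v_1‖ = (-1, -3, 4, 4)/6.4807 = (-0.1543, -0.4629, 0.6172, 0.6172).
r_{12} = e_1·v_2 = 4.9377.
u_2 = v_2 − 4.9377·e_1 = (-0.2381, 1.2857, -0.0476, 0.9524).
‖u_2‖ = 1.6183, so e_2 = (-0.1471, 0.7945, -0.0294, 0.5885).
Qᵀb = (0.7715, -1.1181).
Back-substitute: x_2 = -1.1181/1.6183 = -0.6909.
x_1 = (0.7715 − 4.9377·(-0.6909))/6.4807 = 0.6455.

x = (0.6455, -0.6909)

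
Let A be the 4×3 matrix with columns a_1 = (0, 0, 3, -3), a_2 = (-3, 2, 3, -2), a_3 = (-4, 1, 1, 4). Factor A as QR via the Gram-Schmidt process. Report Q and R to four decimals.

q_1 = a_1/‖a_1‖ = (0, 0, 3, -3)/4.2426 = (0.0000, 0.0000, 0.7071, -0.7071).
r_{12} = q_1·a_2 = 3.5355.
u_2 = a_2 − 3.5355·q_1 = (-3.0000, 2.0000, 0.5000, 0.5000).
‖u_2‖ = 3.6742, so q_2 = (-0.8165, 0.5443, 0.1361, 0.1361).
r_{13} = q_1·a_3 = -2.1213; r_{23} = q_2·a_3 = 4.4907.
u_3 = a_3 + 2.1213·q_1 − 4.4907·q_2 = (-0.3333, -1.4444, 1.8889, 1.8889).
‖u_3‖ = 3.0551, so q_3 = (-0.1091, -0.4728, 0.6183, 0.6183).

Q = [[0.0000, -0.8165, -0.1091], [0.0000, 0.5443, -0.4728], [0.7071, 0.1361, 0.6183], [-0.7071, 0.1361, 0.6183]], R = [[4.2426, 3.5355, -2.1213], [0.0000, 3.6742, 4.4907], [0.0000, 0.0000, 3.0551]]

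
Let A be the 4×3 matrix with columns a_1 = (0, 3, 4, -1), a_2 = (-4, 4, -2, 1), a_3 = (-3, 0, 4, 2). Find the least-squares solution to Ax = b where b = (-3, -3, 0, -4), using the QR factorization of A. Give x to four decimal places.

x = (-0.2843, -0.1168, 0.1959)

q_1 = a_1/‖a_1‖ = (0, 3, 4, -1)/5.0990 = (0.0000, 0.5883, 0.7845, -0.1961).
r_{12} = q_1·a_2 = 0.5883.
u_2 = a_2 − 0.5883·q_1 = (-4.0000, 3.6538, -2.4615, 1.1154).
‖u_2‖ = 6.0542, so q_2 = (-0.6607, 0.6035, -0.4066, 0.1842).
r_{13} = q_1·a_3 = 2.7456; r_{23} = q_2·a_3 = 0.7242.
u_3 = a_3 − 2.7456·q_1 − 0.7242·q_2 = (-2.5215, -2.0525, 2.1406, 2.4050).
‖u_3‖ = 4.5757, so q_3 = (-0.5511, -0.4486, 0.4678, 0.5256).
Qᵀb = (-0.9806, -0.5654, 0.8964).
Back-substitute: x_3 = 0.8964/4.5757 = 0.1959.
x_2 = (-0.5654 − 0.7242·0.1959)/6.0542 = -0.1168.
x_1 = (-0.9806 − 0.5883·(-0.1168) − 2.7456·0.1959)/5.0990 = -0.2843.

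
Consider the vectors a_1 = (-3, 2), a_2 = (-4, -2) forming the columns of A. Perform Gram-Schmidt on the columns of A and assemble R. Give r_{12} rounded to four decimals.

r_{12} = 2.2188

q_1 = a_1/‖a_1‖ = (-3, 2)/3.6056 = (-0.8321, 0.5547).
r_{12} = q_1·a_2 = 2.2188.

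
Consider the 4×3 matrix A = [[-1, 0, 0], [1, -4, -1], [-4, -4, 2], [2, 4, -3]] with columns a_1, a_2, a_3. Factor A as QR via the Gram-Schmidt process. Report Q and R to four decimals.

Q = [[-0.2132, 0.1665, -0.3220], [0.2132, -0.8990, -0.3735], [-0.8528, -0.0666, -0.3993], [0.4264, 0.3996, -0.7729]], R = [[4.6904, 4.2640, -3.1980], [0.0000, 5.4606, -0.4329], [0.0000, 0.0000, 1.8935]]

a_1 = (-1, 1, -4, 2); ‖a_1‖ = 4.6904, so q_1 = (-0.2132, 0.2132, -0.8528, 0.4264).
q_1·a_2 = (-0.2132)·0 + 0.2132·(-4) + (-0.8528)·(-4) + 0.4264·4 = 4.2640.
u_2 = a_2 − 4.2640·q_1 = (0.9091, -4.9091, -0.3636, 2.1818).
‖u_2‖ = 5.4606, so q_2 = (0.1665, -0.8990, -0.0666, 0.3996).
q_1·a_3 = (-0.2132)·0 + 0.2132·(-1) + (-0.8528)·2 + 0.4264·(-3) = -3.1980; q_2·a_3 = 0.1665·0 + (-0.8990)·(-1) + (-0.0666)·2 + 0.3996·(-3) = -0.4329.
u_3 = a_3 + 3.1980·q_1 + 0.4329·q_2 = (-0.6098, -0.7073, -0.7561, -1.4634).
‖u_3‖ = 1.8935, so q_3 = (-0.3220, -0.3735, -0.3993, -0.7729).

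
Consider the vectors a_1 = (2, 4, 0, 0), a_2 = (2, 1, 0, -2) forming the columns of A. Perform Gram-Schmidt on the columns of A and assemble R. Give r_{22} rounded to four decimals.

r_{22} = 2.4083

e_1 = a_1/‖a_1‖ = (2, 4, 0, 0)/4.4721 = (0.4472, 0.8944, 0.0000, 0.0000).
r_{12} = e_1·a_2 = 1.7889.
u_2 = a_2 − 1.7889·e_1 = (1.2000, -0.6000, 0.0000, -2.0000).
r_{22} = ‖u_2‖ = 2.4083.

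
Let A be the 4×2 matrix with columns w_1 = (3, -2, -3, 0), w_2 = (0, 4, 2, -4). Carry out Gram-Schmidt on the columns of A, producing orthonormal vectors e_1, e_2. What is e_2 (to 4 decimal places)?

e_2 = (0.3668, 0.5240, 0.0175, -0.7685)

w_1 = (3, -2, -3, 0); ‖w_1‖ = 4.6904, so e_1 = (0.6396, -0.4264, -0.6396, 0.0000).
e_1·w_2 = 0.6396·0 + (-0.4264)·4 + (-0.6396)·2 + 0.0000·(-4) = -2.9848.
u_2 = w_2 + 2.9848·e_1 = (1.9091, 2.7273, 0.0909, -4.0000).
‖u_2‖ = 5.2049, so e_2 = (0.3668, 0.5240, 0.0175, -0.7685).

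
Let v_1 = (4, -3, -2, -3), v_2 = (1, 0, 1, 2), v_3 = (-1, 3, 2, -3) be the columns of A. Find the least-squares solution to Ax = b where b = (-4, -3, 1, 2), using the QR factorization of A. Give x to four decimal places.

x = (-0.6750, -0.9832, -0.8399)

e_1 = v_1/‖v_1‖ = (4, -3, -2, -3)/6.1644 = (0.6489, -0.4867, -0.3244, -0.4867).
r_{12} = e_1·v_2 = -0.6489.
u_2 = v_2 + 0.6489·e_1 = (1.4211, -0.3158, 0.7895, 1.6842).
‖u_2‖ = 2.3620, so e_2 = (0.6016, -0.1337, 0.3342, 0.7131).
r_{13} = e_1·v_3 = -1.2978; r_{23} = e_2·v_3 = -2.4734.
u_3 = v_3 + 1.2978·e_1 + 2.4734·e_2 = (1.3302, 2.0377, 2.4057, -1.8679).
‖u_3‖ = 3.8985, so e_3 = (0.3412, 0.5227, 0.6171, -0.4791).
Qᵀb = (-2.4333, -0.2451, -3.2741).
Back-substitute: x_3 = -3.2741/3.8985 = -0.8399.
x_2 = (-0.2451 + 2.4734·(-0.8399))/2.3620 = -0.9832.
x_1 = (-2.4333 + 0.6489·(-0.9832) + 1.2978·(-0.8399))/6.1644 = -0.6750.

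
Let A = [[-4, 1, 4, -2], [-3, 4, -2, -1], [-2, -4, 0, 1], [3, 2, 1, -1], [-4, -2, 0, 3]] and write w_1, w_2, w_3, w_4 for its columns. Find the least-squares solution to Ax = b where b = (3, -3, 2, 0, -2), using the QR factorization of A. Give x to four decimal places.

x = (0.0315, -0.8137, 0.4017, -1.1654)

e_1 = w_1/‖w_1‖ = (-4, -3, -2, 3, -4)/7.3485 = (-0.5443, -0.4082, -0.2722, 0.4082, -0.5443).
r_{12} = e_1·w_2 = 0.8165.
u_2 = w_2 − 0.8165·e_1 = (1.4444, 4.3333, -3.7778, 1.6667, -1.5556).
‖u_2‖ = 6.3509, so e_2 = (0.2274, 0.6823, -0.5948, 0.2624, -0.2449).
r_{13} = e_1·w_3 = -0.9526; r_{23} = e_2·w_3 = -0.1925.
u_3 = w_3 + 0.9526·e_1 + 0.1925·e_2 = (3.5253, -2.2576, -0.3737, 1.4394, -0.5657).
‖u_3‖ = 4.4783, so e_3 = (0.7872, -0.5041, -0.0835, 0.3214, -0.1263).
r_{14} = e_1·w_4 = -0.8165; r_{24} = e_2·w_4 = -2.7293; r_{34} = e_3·w_4 = -1.8540.
u_4 = w_4 + 0.8165·e_1 + 2.7293·e_2 + 1.8540·e_3 = (-0.3642, -0.4057, -1.0005, 0.6455, 1.6529).
‖u_4‖ = 2.1088, so e_4 = (-0.1727, -0.1924, -0.4744, 0.3061, 0.7838).
Qᵀb = (0.1361, -2.0645, 3.9596, -2.4575).
Back-substitute: x_4 = -2.4575/2.1088 = -1.1654.
x_3 = (3.9596 + 1.8540·(-1.1654))/4.4783 = 0.4017.
x_2 = (-2.0645 + 0.1925·0.4017 + 2.7293·(-1.1654))/6.3509 = -0.8137.
x_1 = (0.1361 − 0.8165·(-0.8137) + 0.9526·0.4017 + 0.8165·(-1.1654))/7.3485 = 0.0315.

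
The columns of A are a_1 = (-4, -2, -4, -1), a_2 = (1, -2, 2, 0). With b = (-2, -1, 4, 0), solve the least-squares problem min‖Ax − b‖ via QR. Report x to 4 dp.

a_1 = (-4, -2, -4, -1); ‖a_1‖ = 6.0828, so q_1 = (-0.6576, -0.3288, -0.6576, -0.1644).
q_1·a_2 = (-0.6576)·1 + (-0.3288)·(-2) + (-0.6576)·2 + (-0.1644)·0 = -1.3152.
u_2 = a_2 + 1.3152·q_1 = (0.1351, -2.4324, 1.1351, -0.2162).
‖u_2‖ = 2.6963, so q_2 = (0.0501, -0.9021, 0.4210, -0.0802).
Qᵀb = (-0.9864, 2.4858).
Back-substitute: x_2 = 2.4858/2.6963 = 0.9219.
x_1 = (-0.9864 + 1.3152·0.9219)/6.0828 = 0.0372.

x = (0.0372, 0.9219)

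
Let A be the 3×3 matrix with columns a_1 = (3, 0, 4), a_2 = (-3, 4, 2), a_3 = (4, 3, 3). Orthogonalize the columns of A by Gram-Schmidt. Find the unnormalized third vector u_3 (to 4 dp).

e_1 = a_1/‖a_1‖ = (3, 0, 4)/5.0000 = (0.6000, 0.0000, 0.8000).
r_{12} = e_1·a_2 = -0.2000.
u_2 = a_2 + 0.2000·e_1 = (-2.8800, 4.0000, 2.1600).
‖u_2‖ = 5.3814, so e_2 = (-0.5352, 0.7433, 0.4014).
r_{13} = e_1·a_3 = 4.8000; r_{23} = e_2·a_3 = 1.2933.
u_3 = a_3 − 4.8000·e_1 − 1.2933·e_2 = (1.8122, 2.0387, -1.3591).

u_3 = (1.8122, 2.0387, -1.3591)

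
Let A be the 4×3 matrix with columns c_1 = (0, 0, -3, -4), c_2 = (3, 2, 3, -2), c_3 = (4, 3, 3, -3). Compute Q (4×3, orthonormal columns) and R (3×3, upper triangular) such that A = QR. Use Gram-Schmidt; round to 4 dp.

Q = [[0.0000, 0.5888, 0.2781], [0.0000, 0.3925, 0.7224], [-0.6000, 0.5652, -0.5065], [-0.8000, -0.4239, 0.3798]], R = [[5.0000, -0.2000, 0.6000], [0.0000, 5.0951, 6.5004], [0.0000, 0.0000, 0.6207]]

q_1 = c_1/‖c_1‖ = (0, 0, -3, -4)/5.0000 = (0.0000, 0.0000, -0.6000, -0.8000).
r_{12} = q_1·c_2 = -0.2000.
u_2 = c_2 + 0.2000·q_1 = (3.0000, 2.0000, 2.8800, -2.1600).
‖u_2‖ = 5.0951, so q_2 = (0.5888, 0.3925, 0.5652, -0.4239).
r_{13} = q_1·c_3 = 0.6000; r_{23} = q_2·c_3 = 6.5004.
u_3 = c_3 − 0.6000·q_1 − 6.5004·q_2 = (0.1726, 0.4484, -0.3143, 0.2357).
‖u_3‖ = 0.6207, so q_3 = (0.2781, 0.7224, -0.5065, 0.3798).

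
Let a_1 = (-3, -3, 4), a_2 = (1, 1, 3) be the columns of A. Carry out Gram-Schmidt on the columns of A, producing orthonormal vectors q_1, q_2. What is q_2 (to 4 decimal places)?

q_1 = a_1/‖a_1‖ = (-3, -3, 4)/5.8310 = (-0.5145, -0.5145, 0.6860).
r_{12} = q_1·a_2 = 1.0290.
u_2 = a_2 − 1.0290·q_1 = (1.5294, 1.5294, 2.2941).
‖u_2‖ = 3.1530, so q_2 = (0.4851, 0.4851, 0.7276).

q_2 = (0.4851, 0.4851, 0.7276)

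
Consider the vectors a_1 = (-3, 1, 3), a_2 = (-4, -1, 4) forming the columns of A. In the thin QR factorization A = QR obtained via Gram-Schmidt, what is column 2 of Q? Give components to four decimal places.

e_2 = (-0.1622, -0.9733, 0.1622)

a_1 = (-3, 1, 3); ‖a_1‖ = 4.3589, so e_1 = (-0.6882, 0.2294, 0.6882).
e_1·a_2 = (-0.6882)·(-4) + 0.2294·(-1) + 0.6882·4 = 5.2766.
u_2 = a_2 − 5.2766·e_1 = (-0.3684, -2.2105, 0.3684).
‖u_2‖ = 2.2711, so e_2 = (-0.1622, -0.9733, 0.1622).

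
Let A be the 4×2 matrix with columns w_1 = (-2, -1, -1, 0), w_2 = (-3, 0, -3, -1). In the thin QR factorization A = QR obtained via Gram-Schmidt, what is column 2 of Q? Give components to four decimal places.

w_1 = (-2, -1, -1, 0); ‖w_1‖ = 2.4495, so e_1 = (-0.8165, -0.4082, -0.4082, 0.0000).
e_1·w_2 = (-0.8165)·(-3) + (-0.4082)·0 + (-0.4082)·(-3) + 0.0000·(-1) = 3.6742.
u_2 = w_2 − 3.6742·e_1 = (0.0000, 1.5000, -1.5000, -1.0000).
‖u_2‖ = 2.3452, so e_2 = (0.0000, 0.6396, -0.6396, -0.4264).

e_2 = (0.0000, 0.6396, -0.6396, -0.4264)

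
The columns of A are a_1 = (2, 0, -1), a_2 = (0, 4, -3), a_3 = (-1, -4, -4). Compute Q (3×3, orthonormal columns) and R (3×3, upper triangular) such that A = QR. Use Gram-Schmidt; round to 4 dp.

a_1 = (2, 0, -1); ‖a_1‖ = 2.2361, so e_1 = (0.8944, 0.0000, -0.4472).
e_1·a_2 = 0.8944·0 + 0.0000·4 + (-0.4472)·(-3) = 1.3416.
u_2 = a_2 − 1.3416·e_1 = (-1.2000, 4.0000, -2.4000).
‖u_2‖ = 4.8166, so e_2 = (-0.2491, 0.8305, -0.4983).
e_1·a_3 = 0.8944·(-1) + 0.0000·(-4) + (-0.4472)·(-4) = 0.8944; e_2·a_3 = (-0.2491)·(-1) + 0.8305·(-4) + (-0.4983)·(-4) = -1.0796.
u_3 = a_3 − 0.8944·e_1 + 1.0796·e_2 = (-2.0690, -3.1034, -4.1379).
‖u_3‖ = 5.5709, so e_3 = (-0.3714, -0.5571, -0.7428).

Q = [[0.8944, -0.2491, -0.3714], [0.0000, 0.8305, -0.5571], [-0.4472, -0.4983, -0.7428]], R = [[2.2361, 1.3416, 0.8944], [0.0000, 4.8166, -1.0796], [0.0000, 0.0000, 5.5709]]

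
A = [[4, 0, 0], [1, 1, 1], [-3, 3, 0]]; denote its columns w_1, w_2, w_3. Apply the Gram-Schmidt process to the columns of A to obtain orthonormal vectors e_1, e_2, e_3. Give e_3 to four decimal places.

w_1 = (4, 1, -3); ‖w_1‖ = 5.0990, so e_1 = (0.7845, 0.1961, -0.5883).
e_1·w_2 = 0.7845·0 + 0.1961·1 + (-0.5883)·3 = -1.5689.
u_2 = w_2 + 1.5689·e_1 = (1.2308, 1.3077, 2.0769).
‖u_2‖ = 2.7456, so e_2 = (0.4483, 0.4763, 0.7564).
e_1·w_3 = 0.7845·0 + 0.1961·1 + (-0.5883)·0 = 0.1961; e_2·w_3 = 0.4483·0 + 0.4763·1 + 0.7564·0 = 0.4763.
u_3 = w_3 − 0.1961·e_1 − 0.4763·e_2 = (-0.3673, 0.7347, -0.2449).
‖u_3‖ = 0.8571, so e_3 = (-0.4286, 0.8571, -0.2857).

e_3 = (-0.4286, 0.8571, -0.2857)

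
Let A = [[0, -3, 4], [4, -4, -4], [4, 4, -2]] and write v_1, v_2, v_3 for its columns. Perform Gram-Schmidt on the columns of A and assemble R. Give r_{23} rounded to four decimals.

v_1 = (0, 4, 4); ‖v_1‖ = 5.6569, so q_1 = (0.0000, 0.7071, 0.7071).
q_1·v_2 = 0.0000·(-3) + 0.7071·(-4) + 0.7071·4 = 0.0000.
u_2 = v_2 + 0.0000·q_1 = (-3.0000, -4.0000, 4.0000).
‖u_2‖ = 6.4031, so q_2 = (-0.4685, -0.6247, 0.6247).
r_{23} = q_2·v_3 = -0.6247.

r_{23} = -0.6247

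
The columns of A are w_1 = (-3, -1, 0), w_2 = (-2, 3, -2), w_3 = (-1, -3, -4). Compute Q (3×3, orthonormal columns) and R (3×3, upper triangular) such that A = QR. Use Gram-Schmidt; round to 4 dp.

Q = [[-0.9487, -0.2741, 0.1576], [-0.3162, 0.8224, -0.4729], [0.0000, -0.4984, -0.8669]], R = [[3.1623, 0.9487, 1.8974], [0.0000, 4.0125, -0.1994], [0.0000, 0.0000, 4.7287]]

w_1 = (-3, -1, 0); ‖w_1‖ = 3.1623, so e_1 = (-0.9487, -0.3162, 0.0000).
e_1·w_2 = (-0.9487)·(-2) + (-0.3162)·3 + 0.0000·(-2) = 0.9487.
u_2 = w_2 − 0.9487·e_1 = (-1.1000, 3.3000, -2.0000).
‖u_2‖ = 4.0125, so e_2 = (-0.2741, 0.8224, -0.4984).
e_1·w_3 = (-0.9487)·(-1) + (-0.3162)·(-3) + 0.0000·(-4) = 1.8974; e_2·w_3 = (-0.2741)·(-1) + 0.8224·(-3) + (-0.4984)·(-4) = -0.1994.
u_3 = w_3 − 1.8974·e_1 + 0.1994·e_2 = (0.7453, -2.2360, -4.0994).
‖u_3‖ = 4.7287, so e_3 = (0.1576, -0.4729, -0.8669).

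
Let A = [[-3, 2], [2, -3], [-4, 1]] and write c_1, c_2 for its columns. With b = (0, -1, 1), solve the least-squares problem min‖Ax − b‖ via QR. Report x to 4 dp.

c_1 = (-3, 2, -4); ‖c_1‖ = 5.3852, so e_1 = (-0.5571, 0.3714, -0.7428).
e_1·c_2 = (-0.5571)·2 + 0.3714·(-3) + (-0.7428)·1 = -2.9711.
u_2 = c_2 + 2.9711·e_1 = (0.3448, -1.8966, -1.2069).
‖u_2‖ = 2.2743, so e_2 = (0.1516, -0.8339, -0.5307).
Qᵀb = (-1.1142, 0.3032).
Back-substitute: x_2 = 0.3032/2.2743 = 0.1333.
x_1 = (-1.1142 + 2.9711·0.1333)/5.3852 = -0.1333.

x = (-0.1333, 0.1333)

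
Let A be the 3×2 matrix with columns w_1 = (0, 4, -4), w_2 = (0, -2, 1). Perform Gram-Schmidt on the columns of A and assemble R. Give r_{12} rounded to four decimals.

r_{12} = -2.1213

q_1 = w_1/‖w_1‖ = (0, 4, -4)/5.6569 = (0.0000, 0.7071, -0.7071).
r_{12} = q_1·w_2 = -2.1213.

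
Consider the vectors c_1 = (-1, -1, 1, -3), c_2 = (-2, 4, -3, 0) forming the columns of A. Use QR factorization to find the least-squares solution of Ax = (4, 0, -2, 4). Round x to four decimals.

c_1 = (-1, -1, 1, -3); ‖c_1‖ = 3.4641, so q_1 = (-0.2887, -0.2887, 0.2887, -0.8660).
q_1·c_2 = (-0.2887)·(-2) + (-0.2887)·4 + 0.2887·(-3) + (-0.8660)·0 = -1.4434.
u_2 = c_2 + 1.4434·q_1 = (-2.4167, 3.5833, -2.5833, -1.2500).
‖u_2‖ = 5.1881, so q_2 = (-0.4658, 0.6907, -0.4979, -0.2409).
Qᵀb = (-5.1962, -1.8311).
Back-substitute: x_2 = -1.8311/5.1881 = -0.3529.
x_1 = (-5.1962 + 1.4434·(-0.3529))/3.4641 = -1.6471.

x = (-1.6471, -0.3529)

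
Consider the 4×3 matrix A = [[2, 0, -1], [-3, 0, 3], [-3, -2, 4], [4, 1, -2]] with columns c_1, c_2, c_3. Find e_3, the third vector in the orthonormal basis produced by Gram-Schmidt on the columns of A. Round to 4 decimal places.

e_3 = (0.1227, 0.6444, 0.3375, 0.6751)

c_1 = (2, -3, -3, 4); ‖c_1‖ = 6.1644, so e_1 = (0.3244, -0.4867, -0.4867, 0.6489).
e_1·c_2 = 0.3244·0 + (-0.4867)·0 + (-0.4867)·(-2) + 0.6489·1 = 1.6222.
u_2 = c_2 − 1.6222·e_1 = (-0.5263, 0.7895, -1.2105, -0.0526).
‖u_2‖ = 1.5390, so e_2 = (-0.3420, 0.5130, -0.7866, -0.0342).
e_1·c_3 = 0.3244·(-1) + (-0.4867)·3 + (-0.4867)·4 + 0.6489·(-2) = -5.0289; e_2·c_3 = (-0.3420)·(-1) + 0.5130·3 + (-0.7866)·4 + (-0.0342)·(-2) = -1.1970.
u_3 = c_3 + 5.0289·e_1 + 1.1970·e_2 = (0.2222, 1.1667, 0.6111, 1.2222).
‖u_3‖ = 1.8105, so e_3 = (0.1227, 0.6444, 0.3375, 0.6751).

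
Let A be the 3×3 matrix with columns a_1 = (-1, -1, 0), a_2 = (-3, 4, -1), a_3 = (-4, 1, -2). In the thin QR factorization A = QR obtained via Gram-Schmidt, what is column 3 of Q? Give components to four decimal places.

a_1 = (-1, -1, 0); ‖a_1‖ = 1.4142, so q_1 = (-0.7071, -0.7071, 0.0000).
q_1·a_2 = (-0.7071)·(-3) + (-0.7071)·4 + 0.0000·(-1) = -0.7071.
u_2 = a_2 + 0.7071·q_1 = (-3.5000, 3.5000, -1.0000).
‖u_2‖ = 5.0498, so q_2 = (-0.6931, 0.6931, -0.1980).
q_1·a_3 = (-0.7071)·(-4) + (-0.7071)·1 + 0.0000·(-2) = 2.1213; q_2·a_3 = (-0.6931)·(-4) + 0.6931·1 + (-0.1980)·(-2) = 3.8616.
u_3 = a_3 − 2.1213·q_1 − 3.8616·q_2 = (0.1765, -0.1765, -1.2353).
‖u_3‖ = 1.2603, so q_3 = (0.1400, -0.1400, -0.9802).

q_3 = (0.1400, -0.1400, -0.9802)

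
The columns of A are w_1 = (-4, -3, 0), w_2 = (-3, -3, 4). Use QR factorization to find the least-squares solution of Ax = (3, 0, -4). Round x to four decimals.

w_1 = (-4, -3, 0); ‖w_1‖ = 5.0000, so q_1 = (-0.8000, -0.6000, 0.0000).
q_1·w_2 = (-0.8000)·(-3) + (-0.6000)·(-3) + 0.0000·4 = 4.2000.
u_2 = w_2 − 4.2000·q_1 = (0.3600, -0.4800, 4.0000).
‖u_2‖ = 4.0447, so q_2 = (0.0890, -0.1187, 0.9889).
Qᵀb = (-2.4000, -3.6887).
Back-substitute: x_2 = -3.6887/4.0447 = -0.9120.
x_1 = (-2.4000 − 4.2000·(-0.9120))/5.0000 = 0.2861.

x = (0.2861, -0.9120)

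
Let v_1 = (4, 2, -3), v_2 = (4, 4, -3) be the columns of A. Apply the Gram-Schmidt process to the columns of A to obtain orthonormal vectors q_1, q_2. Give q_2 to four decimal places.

v_1 = (4, 2, -3); ‖v_1‖ = 5.3852, so q_1 = (0.7428, 0.3714, -0.5571).
q_1·v_2 = 0.7428·4 + 0.3714·4 + (-0.5571)·(-3) = 6.1279.
u_2 = v_2 − 6.1279·q_1 = (-0.5517, 1.7241, 0.4138).
‖u_2‖ = 1.8570, so q_2 = (-0.2971, 0.9285, 0.2228).

q_2 = (-0.2971, 0.9285, 0.2228)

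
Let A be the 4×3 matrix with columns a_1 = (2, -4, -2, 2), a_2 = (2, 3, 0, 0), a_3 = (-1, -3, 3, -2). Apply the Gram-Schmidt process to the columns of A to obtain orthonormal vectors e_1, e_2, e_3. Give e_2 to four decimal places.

e_1 = a_1/‖a_1‖ = (2, -4, -2, 2)/5.2915 = (0.3780, -0.7559, -0.3780, 0.3780).
r_{12} = e_1·a_2 = -1.5119.
u_2 = a_2 + 1.5119·e_1 = (2.5714, 1.8571, -0.5714, 0.5714).
‖u_2‖ = 3.2733, so e_2 = (0.7856, 0.5674, -0.1746, 0.1746).

e_2 = (0.7856, 0.5674, -0.1746, 0.1746)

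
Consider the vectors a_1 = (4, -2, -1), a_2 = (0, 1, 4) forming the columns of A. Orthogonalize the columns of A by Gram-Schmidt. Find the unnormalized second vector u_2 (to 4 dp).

a_1 = (4, -2, -1); ‖a_1‖ = 4.5826, so e_1 = (0.8729, -0.4364, -0.2182).
e_1·a_2 = 0.8729·0 + (-0.4364)·1 + (-0.2182)·4 = -1.3093.
u_2 = a_2 + 1.3093·e_1 = (1.1429, 0.4286, 3.7143).

u_2 = (1.1429, 0.4286, 3.7143)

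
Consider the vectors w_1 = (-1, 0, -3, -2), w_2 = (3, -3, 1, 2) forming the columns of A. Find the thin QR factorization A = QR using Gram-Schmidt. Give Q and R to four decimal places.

Q = [[-0.2673, 0.5740], [0.0000, -0.7534], [-0.8018, -0.2870], [-0.5345, 0.1435]], R = [[3.7417, -2.6726], [0.0000, 3.9821]]

w_1 = (-1, 0, -3, -2); ‖w_1‖ = 3.7417, so q_1 = (-0.2673, 0.0000, -0.8018, -0.5345).
q_1·w_2 = (-0.2673)·3 + 0.0000·(-3) + (-0.8018)·1 + (-0.5345)·2 = -2.6726.
u_2 = w_2 + 2.6726·q_1 = (2.2857, -3.0000, -1.1429, 0.5714).
‖u_2‖ = 3.9821, so q_2 = (0.5740, -0.7534, -0.2870, 0.1435).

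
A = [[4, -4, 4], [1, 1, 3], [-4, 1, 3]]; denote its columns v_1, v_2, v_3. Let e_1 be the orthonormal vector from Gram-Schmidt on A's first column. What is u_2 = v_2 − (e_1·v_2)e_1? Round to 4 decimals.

u_2 = (-1.6970, 1.5758, -1.3030)

v_1 = (4, 1, -4); ‖v_1‖ = 5.7446, so e_1 = (0.6963, 0.1741, -0.6963).
e_1·v_2 = 0.6963·(-4) + 0.1741·1 + (-0.6963)·1 = -3.3075.
u_2 = v_2 + 3.3075·e_1 = (-1.6970, 1.5758, -1.3030).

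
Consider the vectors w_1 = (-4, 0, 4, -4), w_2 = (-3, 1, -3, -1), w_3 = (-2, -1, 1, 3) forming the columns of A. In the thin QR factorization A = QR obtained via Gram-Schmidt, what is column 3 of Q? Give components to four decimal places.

w_1 = (-4, 0, 4, -4); ‖w_1‖ = 6.9282, so e_1 = (-0.5774, 0.0000, 0.5774, -0.5774).
e_1·w_2 = (-0.5774)·(-3) + 0.0000·1 + 0.5774·(-3) + (-0.5774)·(-1) = 0.5774.
u_2 = w_2 − 0.5774·e_1 = (-2.6667, 1.0000, -3.3333, -0.6667).
‖u_2‖ = 4.4347, so e_2 = (-0.6013, 0.2255, -0.7516, -0.1503).
e_1·w_3 = (-0.5774)·(-2) + 0.0000·(-1) + 0.5774·1 + (-0.5774)·3 = 0.0000; e_2·w_3 = (-0.6013)·(-2) + 0.2255·(-1) + (-0.7516)·1 + (-0.1503)·3 = -0.2255.
u_3 = w_3 − 0.0000·e_1 + 0.2255·e_2 = (-2.1356, -0.9492, 0.8305, 2.9661).
‖u_3‖ = 3.8664, so e_3 = (-0.5523, -0.2455, 0.2148, 0.7671).

e_3 = (-0.5523, -0.2455, 0.2148, 0.7671)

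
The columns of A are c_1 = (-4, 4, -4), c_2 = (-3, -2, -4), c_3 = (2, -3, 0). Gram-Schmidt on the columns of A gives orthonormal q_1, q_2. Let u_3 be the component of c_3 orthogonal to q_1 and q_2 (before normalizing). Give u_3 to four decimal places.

u_3 = (0.8710, 0.1452, -0.7258)

c_1 = (-4, 4, -4); ‖c_1‖ = 6.9282, so q_1 = (-0.5774, 0.5774, -0.5774).
q_1·c_2 = (-0.5774)·(-3) + 0.5774·(-2) + (-0.5774)·(-4) = 2.8868.
u_2 = c_2 − 2.8868·q_1 = (-1.3333, -3.6667, -2.3333).
‖u_2‖ = 4.5461, so q_2 = (-0.2933, -0.8066, -0.5133).
q_1·c_3 = (-0.5774)·2 + 0.5774·(-3) + (-0.5774)·0 = -2.8868; q_2·c_3 = (-0.2933)·2 + (-0.8066)·(-3) + (-0.5133)·0 = 1.8331.
u_3 = c_3 + 2.8868·q_1 − 1.8331·q_2 = (0.8710, 0.1452, -0.7258).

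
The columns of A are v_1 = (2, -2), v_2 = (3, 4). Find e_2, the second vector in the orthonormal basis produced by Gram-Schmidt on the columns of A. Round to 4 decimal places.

e_2 = (0.7071, 0.7071)

v_1 = (2, -2); ‖v_1‖ = 2.8284, so e_1 = (0.7071, -0.7071).
e_1·v_2 = 0.7071·3 + (-0.7071)·4 = -0.7071.
u_2 = v_2 + 0.7071·e_1 = (3.5000, 3.5000).
‖u_2‖ = 4.9497, so e_2 = (0.7071, 0.7071).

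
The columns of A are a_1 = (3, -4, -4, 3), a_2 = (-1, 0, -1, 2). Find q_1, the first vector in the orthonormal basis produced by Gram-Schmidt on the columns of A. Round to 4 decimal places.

q_1 = (0.4243, -0.5657, -0.5657, 0.4243)

a_1 = (3, -4, -4, 3); ‖a_1‖ = 7.0711, so q_1 = (0.4243, -0.5657, -0.5657, 0.4243).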